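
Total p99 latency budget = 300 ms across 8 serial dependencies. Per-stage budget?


Formula: per_stage = total_budget / stages
per_stage = 300 / 8
per_stage = 37.5 ms

37.5 ms


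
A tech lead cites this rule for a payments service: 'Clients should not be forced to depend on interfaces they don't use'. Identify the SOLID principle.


This describes the Interface Segregation Principle (ISP)

Interface Segregation Principle (ISP)


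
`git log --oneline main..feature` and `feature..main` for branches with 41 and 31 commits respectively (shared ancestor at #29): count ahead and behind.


Common ancestor: commit #29
feature commits after divergence: 41 - 29 = 12
main commits after divergence: 31 - 29 = 2
feature is 12 commits ahead of main
main is 2 commits ahead of feature

feature ahead: 12, main ahead: 2


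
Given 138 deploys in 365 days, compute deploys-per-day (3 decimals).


Formula: deployments per day = releases / days
= 138 / 365
= 0.378 deploys/day
(equivalently, 2.65 deploys/week)

0.378 deploys/day


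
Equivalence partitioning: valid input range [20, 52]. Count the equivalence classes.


Valid range: [20, 52]
Class 1: x < 20 — invalid
Class 2: 20 ≤ x ≤ 52 — valid
Class 3: x > 52 — invalid
Total equivalence classes: 3

3 equivalence classes


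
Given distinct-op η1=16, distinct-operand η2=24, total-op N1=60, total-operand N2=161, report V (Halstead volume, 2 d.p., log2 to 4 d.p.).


Formula: V = N * log2(η), where N = N1 + N2 and η = η1 + η2
η = 16 + 24 = 40
N = 60 + 161 = 221
log2(40) ≈ 5.3219
V = 221 * 5.3219 = 1176.14

1176.14


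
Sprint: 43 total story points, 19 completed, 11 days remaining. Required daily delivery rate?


Formula: Required rate = Remaining points / Days left
Remaining = 43 - 19 = 24 points
Required rate = 24 / 11 = 2.18 points/day

2.18 points/day


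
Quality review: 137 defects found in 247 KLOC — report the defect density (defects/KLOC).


Defect density = defects / KLOC
Defect density = 137 / 247
Defect density = 0.555 defects/KLOC

0.555 defects/KLOC


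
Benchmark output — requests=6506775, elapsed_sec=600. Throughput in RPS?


Formula: throughput = requests / seconds
throughput = 6506775 / 600
throughput = 10844.63 requests/second

10844.63 requests/second


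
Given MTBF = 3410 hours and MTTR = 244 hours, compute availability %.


Availability = MTBF / (MTBF + MTTR)
Availability = 3410 / (3410 + 244)
Availability = 3410 / 3654
Availability = 93.3224%

93.3224%


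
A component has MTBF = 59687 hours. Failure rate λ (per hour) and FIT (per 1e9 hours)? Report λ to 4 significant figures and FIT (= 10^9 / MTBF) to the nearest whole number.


Formula: λ = 1 / MTBF; FIT = λ × 1e9 = 1e9 / MTBF
λ = 1 / 59687 ≈ 1.675e-05 failures/hour
FIT = 1e9 / 59687 ≈ 16754 failures per 1e9 hours (nearest whole number)

λ = 1.675e-05 /h, FIT = 16754


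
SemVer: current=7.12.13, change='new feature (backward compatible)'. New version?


Current: 7.12.13
Change category: 'new feature (backward compatible)' → minor bump
SemVer rule: minor bump → increment MINOR, reset PATCH to 0 (MAJOR unchanged)
New: 7.13.0

7.13.0


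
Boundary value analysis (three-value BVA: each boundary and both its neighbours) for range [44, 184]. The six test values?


Range: [44, 184]
Boundaries: just below min, min, min+1, max-1, max, just above max
Values: [43, 44, 45, 183, 184, 185]

[43, 44, 45, 183, 184, 185]


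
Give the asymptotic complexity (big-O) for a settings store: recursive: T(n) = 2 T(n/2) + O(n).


Reasoning: master theorem case 2 (merge-sort recurrence)
Complexity: O(n log n)

O(n log n)


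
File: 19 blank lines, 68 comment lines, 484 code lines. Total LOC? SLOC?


Total LOC = blank + comment + code
Total LOC = 19 + 68 + 484 = 571
SLOC (source only) = code = 484

Total LOC: 571, SLOC: 484


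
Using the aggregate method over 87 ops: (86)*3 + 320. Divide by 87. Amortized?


Formula: Amortized cost = Total cost / Operations
Total cost = (86 * 3) + (1 * 320)
Total cost = 258 + 320 = 578
Amortized = 578 / 87 = 6.6437

6.6437


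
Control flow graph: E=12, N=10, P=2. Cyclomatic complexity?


Formula: V(G) = E - N + 2P
V(G) = 12 - 10 + 2*2
V(G) = 2 + 4
V(G) = 6

6


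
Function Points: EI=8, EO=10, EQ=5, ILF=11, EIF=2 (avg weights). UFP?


UFP = EI*4 + EO*5 + EQ*4 + ILF*10 + EIF*7
UFP = 8*4 + 10*5 + 5*4 + 11*10 + 2*7
UFP = 32 + 50 + 20 + 110 + 14
UFP = 226

226


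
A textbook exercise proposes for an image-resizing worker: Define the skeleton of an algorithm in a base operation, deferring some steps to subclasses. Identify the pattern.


This matches the Template Method pattern

Template Method


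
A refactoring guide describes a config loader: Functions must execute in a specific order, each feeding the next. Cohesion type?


Reasoning: Output of one is input to next
Type: Sequential cohesion

Sequential cohesion


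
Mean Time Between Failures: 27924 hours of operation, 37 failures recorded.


Formula: MTBF = Total operating time / Number of failures
MTBF = 27924 / 37
MTBF = 754.7 hours

754.7 hours


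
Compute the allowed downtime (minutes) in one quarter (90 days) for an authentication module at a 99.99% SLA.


Formula: allowed downtime = period * (100 - SLA) / 100
Period (quarter (90 days)) = 129600 minutes
Unavailability fraction = (100 - 99.99) / 100
Allowed downtime = 129600 * (100 - 99.99) / 100
Allowed downtime = 12.96 minutes

12.96 minutes


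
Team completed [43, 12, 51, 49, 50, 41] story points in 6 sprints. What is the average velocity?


Formula: Avg velocity = Total points / Number of sprints
Points: [43, 12, 51, 49, 50, 41]
Sum = 43 + 12 + 51 + 49 + 50 + 41 = 246
Avg velocity = 246 / 6 = 41.0 points/sprint

41.0 points/sprint


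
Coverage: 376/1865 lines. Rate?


Coverage = covered / total * 100
Coverage = 376 / 1865 * 100
Coverage = 20.16%

20.16%


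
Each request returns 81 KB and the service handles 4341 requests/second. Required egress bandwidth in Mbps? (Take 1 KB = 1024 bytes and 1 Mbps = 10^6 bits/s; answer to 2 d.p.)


Formula: Mbps = payload_bytes * RPS * 8 / 1e6
Payload per request = 81 KB = 81 * 1024 = 82944 bytes
Total bytes/sec = 82944 * 4341 = 360059904
Total bits/sec = 360059904 * 8 = 2880479232
Mbps = 2880479232 / 1e6 = 2880.48

2880.48 Mbps


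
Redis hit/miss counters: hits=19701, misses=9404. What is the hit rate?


Formula: hit rate = hits / (hits + misses) * 100
hit rate = 19701 / (19701 + 9404) * 100
hit rate = 19701 / 29105 * 100
hit rate = 67.69%

67.69%


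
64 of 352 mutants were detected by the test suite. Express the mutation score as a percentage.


Mutation score = killed / total * 100
Mutation score = 64 / 352 * 100
Mutation score = 18.18%

18.18%


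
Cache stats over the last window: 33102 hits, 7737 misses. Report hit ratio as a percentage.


Formula: hit rate = hits / (hits + misses) * 100
hit rate = 33102 / (33102 + 7737) * 100
hit rate = 33102 / 40839 * 100
hit rate = 81.05%

81.05%


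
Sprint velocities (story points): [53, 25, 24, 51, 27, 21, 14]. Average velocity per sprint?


Formula: Avg velocity = Total points / Number of sprints
Points: [53, 25, 24, 51, 27, 21, 14]
Sum = 53 + 25 + 24 + 51 + 27 + 21 + 14 = 215
Avg velocity = 215 / 7 = 30.71 points/sprint

30.71 points/sprint


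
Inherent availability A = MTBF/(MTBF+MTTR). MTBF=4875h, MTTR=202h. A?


Availability = MTBF / (MTBF + MTTR)
Availability = 4875 / (4875 + 202)
Availability = 4875 / 5077
Availability = 96.0213%

96.0213%


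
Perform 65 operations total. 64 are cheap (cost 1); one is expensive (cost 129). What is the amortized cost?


Formula: Amortized cost = Total cost / Operations
Total cost = (64 * 1) + (1 * 129)
Total cost = 64 + 129 = 193
Amortized = 193 / 65 = 2.9692

2.9692


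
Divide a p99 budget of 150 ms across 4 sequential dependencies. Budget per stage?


Formula: per_stage = total_budget / stages
per_stage = 150 / 4
per_stage = 37.5 ms

37.5 ms


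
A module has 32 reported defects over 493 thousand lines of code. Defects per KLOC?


Defect density = defects / KLOC
Defect density = 32 / 493
Defect density = 0.065 defects/KLOC

0.065 defects/KLOC


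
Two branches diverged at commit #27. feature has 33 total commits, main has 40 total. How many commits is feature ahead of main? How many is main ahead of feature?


Common ancestor: commit #27
feature commits after divergence: 33 - 27 = 6
main commits after divergence: 40 - 27 = 13
feature is 6 commits ahead of main
main is 13 commits ahead of feature

feature ahead: 6, main ahead: 13


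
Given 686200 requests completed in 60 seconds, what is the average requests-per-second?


Formula: throughput = requests / seconds
throughput = 686200 / 60
throughput = 11436.67 requests/second

11436.67 requests/second


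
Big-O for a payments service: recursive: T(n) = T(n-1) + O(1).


Reasoning: linear recursion with constant work per frame
Complexity: O(n)

O(n)


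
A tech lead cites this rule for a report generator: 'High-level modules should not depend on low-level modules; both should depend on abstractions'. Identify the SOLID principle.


This describes the Dependency Inversion Principle (DIP)

Dependency Inversion Principle (DIP)


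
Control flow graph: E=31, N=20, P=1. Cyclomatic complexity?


Formula: V(G) = E - N + 2P
V(G) = 31 - 20 + 2*1
V(G) = 11 + 2
V(G) = 13

13


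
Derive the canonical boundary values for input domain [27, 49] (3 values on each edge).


Range: [27, 49]
Boundaries: just below min, min, min+1, max-1, max, just above max
Values: [26, 27, 28, 48, 49, 50]

[26, 27, 28, 48, 49, 50]


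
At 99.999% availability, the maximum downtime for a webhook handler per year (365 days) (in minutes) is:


Formula: allowed downtime = period * (100 - SLA) / 100
Period (year (365 days)) = 525600 minutes
Unavailability fraction = (100 - 99.999) / 100
Allowed downtime = 525600 * (100 - 99.999) / 100
Allowed downtime = 5.256 minutes

5.256 minutes


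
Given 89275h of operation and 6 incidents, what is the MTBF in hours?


Formula: MTBF = Total operating time / Number of failures
MTBF = 89275 / 6
MTBF = 14879.17 hours

14879.17 hours


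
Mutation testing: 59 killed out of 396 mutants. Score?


Mutation score = killed / total * 100
Mutation score = 59 / 396 * 100
Mutation score = 14.9%

14.9%


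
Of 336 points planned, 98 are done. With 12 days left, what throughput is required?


Formula: Required rate = Remaining points / Days left
Remaining = 336 - 98 = 238 points
Required rate = 238 / 12 = 19.83 points/day

19.83 points/day


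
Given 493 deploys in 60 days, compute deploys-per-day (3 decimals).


Formula: deployments per day = releases / days
= 493 / 60
= 8.217 deploys/day
(equivalently, 57.52 deploys/week)

8.217 deploys/day


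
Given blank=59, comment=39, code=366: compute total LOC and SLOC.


Total LOC = blank + comment + code
Total LOC = 59 + 39 + 366 = 464
SLOC (source only) = code = 366

Total LOC: 464, SLOC: 366


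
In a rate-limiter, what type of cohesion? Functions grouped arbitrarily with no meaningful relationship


Reasoning: Worst: random grouping
Type: Coincidental cohesion

Coincidental cohesion


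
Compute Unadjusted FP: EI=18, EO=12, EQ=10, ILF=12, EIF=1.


UFP = EI*4 + EO*5 + EQ*4 + ILF*10 + EIF*7
UFP = 18*4 + 12*5 + 10*4 + 12*10 + 1*7
UFP = 72 + 60 + 40 + 120 + 7
UFP = 299

299


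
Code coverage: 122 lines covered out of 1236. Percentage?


Coverage = covered / total * 100
Coverage = 122 / 1236 * 100
Coverage = 9.87%

9.87%


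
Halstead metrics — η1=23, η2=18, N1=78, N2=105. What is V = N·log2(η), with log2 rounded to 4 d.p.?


Formula: V = N * log2(η), where N = N1 + N2 and η = η1 + η2
η = 23 + 18 = 41
N = 78 + 105 = 183
log2(41) ≈ 5.3576
V = 183 * 5.3576 = 980.44

980.44


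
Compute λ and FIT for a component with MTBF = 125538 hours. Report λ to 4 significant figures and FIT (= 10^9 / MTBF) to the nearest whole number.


Formula: λ = 1 / MTBF; FIT = λ × 1e9 = 1e9 / MTBF
λ = 1 / 125538 ≈ 7.966e-06 failures/hour
FIT = 1e9 / 125538 ≈ 7966 failures per 1e9 hours (nearest whole number)

λ = 7.966e-06 /h, FIT = 7966


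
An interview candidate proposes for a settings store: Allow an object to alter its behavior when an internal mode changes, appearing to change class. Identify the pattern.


This matches the State pattern

State


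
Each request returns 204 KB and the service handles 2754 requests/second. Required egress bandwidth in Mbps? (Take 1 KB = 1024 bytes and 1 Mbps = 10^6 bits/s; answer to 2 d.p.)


Formula: Mbps = payload_bytes * RPS * 8 / 1e6
Payload per request = 204 KB = 204 * 1024 = 208896 bytes
Total bytes/sec = 208896 * 2754 = 575299584
Total bits/sec = 575299584 * 8 = 4602396672
Mbps = 4602396672 / 1e6 = 4602.4

4602.4 Mbps


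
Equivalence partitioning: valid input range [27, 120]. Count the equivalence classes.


Valid range: [27, 120]
Class 1: x < 27 — invalid
Class 2: 27 ≤ x ≤ 120 — valid
Class 3: x > 120 — invalid
Total equivalence classes: 3

3 equivalence classes


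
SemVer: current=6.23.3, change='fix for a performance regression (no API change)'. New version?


Current: 6.23.3
Change category: 'fix for a performance regression (no API change)' → patch bump
SemVer rule: patch bump → increment PATCH (MAJOR and MINOR unchanged)
New: 6.23.4

6.23.4


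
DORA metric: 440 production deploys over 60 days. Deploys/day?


Formula: deployments per day = releases / days
= 440 / 60
= 7.333 deploys/day
(equivalently, 51.33 deploys/week)

7.333 deploys/day


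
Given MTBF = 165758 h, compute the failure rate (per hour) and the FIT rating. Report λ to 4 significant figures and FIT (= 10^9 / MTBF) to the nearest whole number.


Formula: λ = 1 / MTBF; FIT = λ × 1e9 = 1e9 / MTBF
λ = 1 / 165758 ≈ 6.033e-06 failures/hour
FIT = 1e9 / 165758 ≈ 6033 failures per 1e9 hours (nearest whole number)

λ = 6.033e-06 /h, FIT = 6033


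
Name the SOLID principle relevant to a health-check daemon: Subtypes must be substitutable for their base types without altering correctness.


This describes the Liskov Substitution Principle (LSP)

Liskov Substitution Principle (LSP)


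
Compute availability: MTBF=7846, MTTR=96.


Availability = MTBF / (MTBF + MTTR)
Availability = 7846 / (7846 + 96)
Availability = 7846 / 7942
Availability = 98.7912%

98.7912%


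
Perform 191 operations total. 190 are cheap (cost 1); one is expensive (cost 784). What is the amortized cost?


Formula: Amortized cost = Total cost / Operations
Total cost = (190 * 1) + (1 * 784)
Total cost = 190 + 784 = 974
Amortized = 974 / 191 = 5.0995

5.0995


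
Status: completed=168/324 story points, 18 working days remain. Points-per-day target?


Formula: Required rate = Remaining points / Days left
Remaining = 324 - 168 = 156 points
Required rate = 156 / 18 = 8.67 points/day

8.67 points/day


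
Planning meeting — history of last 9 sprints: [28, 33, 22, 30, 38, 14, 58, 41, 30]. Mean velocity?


Formula: Avg velocity = Total points / Number of sprints
Points: [28, 33, 22, 30, 38, 14, 58, 41, 30]
Sum = 28 + 33 + 22 + 30 + 38 + 14 + 58 + 41 + 30 = 294
Avg velocity = 294 / 9 = 32.67 points/sprint

32.67 points/sprint


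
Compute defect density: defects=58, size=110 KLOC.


Defect density = defects / KLOC
Defect density = 58 / 110
Defect density = 0.527 defects/KLOC

0.527 defects/KLOC


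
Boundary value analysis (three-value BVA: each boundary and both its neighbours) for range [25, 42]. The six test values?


Range: [25, 42]
Boundaries: just below min, min, min+1, max-1, max, just above max
Values: [24, 25, 26, 41, 42, 43]

[24, 25, 26, 41, 42, 43]


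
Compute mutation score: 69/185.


Mutation score = killed / total * 100
Mutation score = 69 / 185 * 100
Mutation score = 37.3%

37.3%


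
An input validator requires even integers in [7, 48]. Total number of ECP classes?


Constraint: even integers in [7, 48]
Class 1: x < 7 — out-of-range invalid
Class 2: x in [7,48] but odd — wrong type invalid
Class 3: x in [7,48] and even — valid
Class 4: x > 48 — out-of-range invalid
Total equivalence classes: 4

4 equivalence classes


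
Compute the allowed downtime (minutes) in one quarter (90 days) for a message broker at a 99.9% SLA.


Formula: allowed downtime = period * (100 - SLA) / 100
Period (quarter (90 days)) = 129600 minutes
Unavailability fraction = (100 - 99.9) / 100
Allowed downtime = 129600 * (100 - 99.9) / 100
Allowed downtime = 129.6 minutes

129.6 minutes


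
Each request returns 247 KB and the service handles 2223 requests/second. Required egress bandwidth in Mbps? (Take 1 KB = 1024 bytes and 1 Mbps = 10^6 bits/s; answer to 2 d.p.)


Formula: Mbps = payload_bytes * RPS * 8 / 1e6
Payload per request = 247 KB = 247 * 1024 = 252928 bytes
Total bytes/sec = 252928 * 2223 = 562258944
Total bits/sec = 562258944 * 8 = 4498071552
Mbps = 4498071552 / 1e6 = 4498.07

4498.07 Mbps


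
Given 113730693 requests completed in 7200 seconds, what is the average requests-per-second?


Formula: throughput = requests / seconds
throughput = 113730693 / 7200
throughput = 15795.93 requests/second

15795.93 requests/second


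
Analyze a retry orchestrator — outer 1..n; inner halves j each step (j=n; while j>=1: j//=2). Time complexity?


Reasoning: n times log n
Complexity: O(n log n)

O(n log n)


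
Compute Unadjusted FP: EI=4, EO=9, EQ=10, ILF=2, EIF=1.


UFP = EI*4 + EO*5 + EQ*4 + ILF*10 + EIF*7
UFP = 4*4 + 9*5 + 10*4 + 2*10 + 1*7
UFP = 16 + 45 + 40 + 20 + 7
UFP = 128

128


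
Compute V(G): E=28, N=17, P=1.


Formula: V(G) = E - N + 2P
V(G) = 28 - 17 + 2*1
V(G) = 11 + 2
V(G) = 13

13


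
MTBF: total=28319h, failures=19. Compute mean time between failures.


Formula: MTBF = Total operating time / Number of failures
MTBF = 28319 / 19
MTBF = 1490.47 hours

1490.47 hours


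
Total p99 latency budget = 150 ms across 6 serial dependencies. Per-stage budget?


Formula: per_stage = total_budget / stages
per_stage = 150 / 6
per_stage = 25.0 ms

25.0 ms


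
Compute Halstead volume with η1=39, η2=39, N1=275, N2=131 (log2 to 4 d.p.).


Formula: V = N * log2(η), where N = N1 + N2 and η = η1 + η2
η = 39 + 39 = 78
N = 275 + 131 = 406
log2(78) ≈ 6.2854
V = 406 * 6.2854 = 2551.87

2551.87


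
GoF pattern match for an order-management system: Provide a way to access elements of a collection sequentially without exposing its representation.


This matches the Iterator pattern

Iterator


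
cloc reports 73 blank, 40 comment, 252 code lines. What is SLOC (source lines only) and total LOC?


Total LOC = blank + comment + code
Total LOC = 73 + 40 + 252 = 365
SLOC (source only) = code = 252

Total LOC: 365, SLOC: 252


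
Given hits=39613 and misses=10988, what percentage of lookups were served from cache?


Formula: hit rate = hits / (hits + misses) * 100
hit rate = 39613 / (39613 + 10988) * 100
hit rate = 39613 / 50601 * 100
hit rate = 78.29%

78.29%


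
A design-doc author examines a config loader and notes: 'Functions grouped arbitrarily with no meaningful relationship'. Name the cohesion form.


Reasoning: Worst: random grouping
Type: Coincidental cohesion

Coincidental cohesion


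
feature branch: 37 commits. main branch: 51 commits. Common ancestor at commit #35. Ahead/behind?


Common ancestor: commit #35
feature commits after divergence: 37 - 35 = 2
main commits after divergence: 51 - 35 = 16
feature is 2 commits ahead of main
main is 16 commits ahead of feature

feature ahead: 2, main ahead: 16


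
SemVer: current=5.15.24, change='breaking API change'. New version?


Current: 5.15.24
Change category: 'breaking API change' → major bump
SemVer rule: major bump → increment MAJOR, reset MINOR and PATCH to 0
New: 6.0.0

6.0.0


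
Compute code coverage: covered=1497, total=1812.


Coverage = covered / total * 100
Coverage = 1497 / 1812 * 100
Coverage = 82.62%

82.62%


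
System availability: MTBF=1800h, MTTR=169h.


Availability = MTBF / (MTBF + MTTR)
Availability = 1800 / (1800 + 169)
Availability = 1800 / 1969
Availability = 91.417%

91.417%


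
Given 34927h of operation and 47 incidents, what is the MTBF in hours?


Formula: MTBF = Total operating time / Number of failures
MTBF = 34927 / 47
MTBF = 743.13 hours

743.13 hours


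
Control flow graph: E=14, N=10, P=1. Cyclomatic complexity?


Formula: V(G) = E - N + 2P
V(G) = 14 - 10 + 2*1
V(G) = 4 + 2
V(G) = 6

6


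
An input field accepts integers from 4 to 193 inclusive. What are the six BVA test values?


Range: [4, 193]
Boundaries: just below min, min, min+1, max-1, max, just above max
Values: [3, 4, 5, 192, 193, 194]

[3, 4, 5, 192, 193, 194]


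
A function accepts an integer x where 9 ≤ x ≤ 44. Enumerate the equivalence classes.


Valid range: [9, 44]
Class 1: x < 9 — invalid
Class 2: 9 ≤ x ≤ 44 — valid
Class 3: x > 44 — invalid
Total equivalence classes: 3

3 equivalence classes


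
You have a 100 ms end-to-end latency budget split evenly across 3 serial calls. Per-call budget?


Formula: per_stage = total_budget / stages
per_stage = 100 / 3
per_stage = 33.33 ms

33.33 ms


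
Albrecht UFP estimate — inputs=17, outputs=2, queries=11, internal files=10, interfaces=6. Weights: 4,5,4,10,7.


UFP = EI*4 + EO*5 + EQ*4 + ILF*10 + EIF*7
UFP = 17*4 + 2*5 + 11*4 + 10*10 + 6*7
UFP = 68 + 10 + 44 + 100 + 42
UFP = 264

264


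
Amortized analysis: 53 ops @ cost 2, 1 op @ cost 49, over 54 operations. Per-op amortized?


Formula: Amortized cost = Total cost / Operations
Total cost = (53 * 2) + (1 * 49)
Total cost = 106 + 49 = 155
Amortized = 155 / 54 = 2.8704

2.8704


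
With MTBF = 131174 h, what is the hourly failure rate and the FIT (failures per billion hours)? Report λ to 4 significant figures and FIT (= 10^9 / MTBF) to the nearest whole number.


Formula: λ = 1 / MTBF; FIT = λ × 1e9 = 1e9 / MTBF
λ = 1 / 131174 ≈ 7.623e-06 failures/hour
FIT = 1e9 / 131174 ≈ 7623 failures per 1e9 hours (nearest whole number)

λ = 7.623e-06 /h, FIT = 7623


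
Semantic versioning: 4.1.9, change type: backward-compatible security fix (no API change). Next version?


Current: 4.1.9
Change category: 'backward-compatible security fix (no API change)' → patch bump
SemVer rule: patch bump → increment PATCH (MAJOR and MINOR unchanged)
New: 4.1.10

4.1.10


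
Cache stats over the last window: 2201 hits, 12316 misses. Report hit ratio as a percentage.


Formula: hit rate = hits / (hits + misses) * 100
hit rate = 2201 / (2201 + 12316) * 100
hit rate = 2201 / 14517 * 100
hit rate = 15.16%

15.16%


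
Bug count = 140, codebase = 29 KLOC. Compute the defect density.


Defect density = defects / KLOC
Defect density = 140 / 29
Defect density = 4.828 defects/KLOC

4.828 defects/KLOC


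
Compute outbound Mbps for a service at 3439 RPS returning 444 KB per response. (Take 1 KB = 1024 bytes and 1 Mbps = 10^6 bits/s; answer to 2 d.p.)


Formula: Mbps = payload_bytes * RPS * 8 / 1e6
Payload per request = 444 KB = 444 * 1024 = 454656 bytes
Total bytes/sec = 454656 * 3439 = 1563561984
Total bits/sec = 1563561984 * 8 = 12508495872
Mbps = 12508495872 / 1e6 = 12508.5

12508.5 Mbps


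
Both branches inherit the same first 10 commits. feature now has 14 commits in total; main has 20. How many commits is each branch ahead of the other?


Common ancestor: commit #10
feature commits after divergence: 14 - 10 = 4
main commits after divergence: 20 - 10 = 10
feature is 4 commits ahead of main
main is 10 commits ahead of feature

feature ahead: 4, main ahead: 10


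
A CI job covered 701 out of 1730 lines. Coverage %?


Coverage = covered / total * 100
Coverage = 701 / 1730 * 100
Coverage = 40.52%

40.52%


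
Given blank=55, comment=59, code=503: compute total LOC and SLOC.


Total LOC = blank + comment + code
Total LOC = 55 + 59 + 503 = 617
SLOC (source only) = code = 503

Total LOC: 617, SLOC: 503


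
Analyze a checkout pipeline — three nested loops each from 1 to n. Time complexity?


Reasoning: three levels of nesting over n
Complexity: O(n^3)

O(n^3)


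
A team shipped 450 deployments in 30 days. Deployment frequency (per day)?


Formula: deployments per day = releases / days
= 450 / 30
= 15.0 deploys/day
(equivalently, 105.0 deploys/week)

15.0 deploys/day


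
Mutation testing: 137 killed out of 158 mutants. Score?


Mutation score = killed / total * 100
Mutation score = 137 / 158 * 100
Mutation score = 86.71%

86.71%


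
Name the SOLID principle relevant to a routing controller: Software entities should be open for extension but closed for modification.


This describes the Open/Closed Principle (OCP)

Open/Closed Principle (OCP)


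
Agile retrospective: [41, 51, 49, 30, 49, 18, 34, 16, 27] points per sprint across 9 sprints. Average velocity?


Formula: Avg velocity = Total points / Number of sprints
Points: [41, 51, 49, 30, 49, 18, 34, 16, 27]
Sum = 41 + 51 + 49 + 30 + 49 + 18 + 34 + 16 + 27 = 315
Avg velocity = 315 / 9 = 35.0 points/sprint

35.0 points/sprint


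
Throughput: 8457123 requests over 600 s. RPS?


Formula: throughput = requests / seconds
throughput = 8457123 / 600
throughput = 14095.21 requests/second

14095.21 requests/second


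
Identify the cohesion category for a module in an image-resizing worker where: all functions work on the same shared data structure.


Reasoning: Functions share data
Type: Communicational cohesion

Communicational cohesion


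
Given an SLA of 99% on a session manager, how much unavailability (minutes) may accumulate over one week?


Formula: allowed downtime = period * (100 - SLA) / 100
Period (week) = 10080 minutes
Unavailability fraction = (100 - 99.0) / 100
Allowed downtime = 10080 * (100 - 99.0) / 100
Allowed downtime = 100.8 minutes

100.8 minutes


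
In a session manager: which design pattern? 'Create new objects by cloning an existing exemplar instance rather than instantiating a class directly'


This matches the Prototype pattern

Prototype


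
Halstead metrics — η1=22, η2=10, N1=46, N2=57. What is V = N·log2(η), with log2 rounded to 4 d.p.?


Formula: V = N * log2(η), where N = N1 + N2 and η = η1 + η2
η = 22 + 10 = 32
N = 46 + 57 = 103
log2(32) ≈ 5.0000
V = 103 * 5.0000 = 515.00

515.00


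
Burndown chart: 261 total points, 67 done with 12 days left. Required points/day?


Formula: Required rate = Remaining points / Days left
Remaining = 261 - 67 = 194 points
Required rate = 194 / 12 = 16.17 points/day

16.17 points/day


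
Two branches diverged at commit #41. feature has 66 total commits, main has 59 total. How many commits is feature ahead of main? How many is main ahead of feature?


Common ancestor: commit #41
feature commits after divergence: 66 - 41 = 25
main commits after divergence: 59 - 41 = 18
feature is 25 commits ahead of main
main is 18 commits ahead of feature

feature ahead: 25, main ahead: 18


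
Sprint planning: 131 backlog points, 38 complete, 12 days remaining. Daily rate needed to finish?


Formula: Required rate = Remaining points / Days left
Remaining = 131 - 38 = 93 points
Required rate = 93 / 12 = 7.75 points/day

7.75 points/day


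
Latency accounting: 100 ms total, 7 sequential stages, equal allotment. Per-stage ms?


Formula: per_stage = total_budget / stages
per_stage = 100 / 7
per_stage = 14.29 ms

14.29 ms


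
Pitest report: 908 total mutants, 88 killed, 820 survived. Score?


Mutation score = killed / total * 100
Mutation score = 88 / 908 * 100
Mutation score = 9.69%

9.69%


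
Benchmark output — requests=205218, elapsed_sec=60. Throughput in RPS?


Formula: throughput = requests / seconds
throughput = 205218 / 60
throughput = 3420.3 requests/second

3420.3 requests/second


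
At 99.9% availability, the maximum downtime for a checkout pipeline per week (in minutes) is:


Formula: allowed downtime = period * (100 - SLA) / 100
Period (week) = 10080 minutes
Unavailability fraction = (100 - 99.9) / 100
Allowed downtime = 10080 * (100 - 99.9) / 100
Allowed downtime = 10.08 minutes

10.08 minutes


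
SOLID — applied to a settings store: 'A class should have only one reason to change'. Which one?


This describes the Single Responsibility Principle (SRP)

Single Responsibility Principle (SRP)


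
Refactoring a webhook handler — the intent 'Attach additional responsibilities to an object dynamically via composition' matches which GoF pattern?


This matches the Decorator pattern

Decorator


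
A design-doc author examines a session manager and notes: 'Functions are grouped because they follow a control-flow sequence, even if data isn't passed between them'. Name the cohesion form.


Reasoning: Grouped by order of execution within a routine, not by data flow
Type: Procedural cohesion

Procedural cohesion


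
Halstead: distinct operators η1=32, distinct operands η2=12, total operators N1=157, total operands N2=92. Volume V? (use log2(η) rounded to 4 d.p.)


Formula: V = N * log2(η), where N = N1 + N2 and η = η1 + η2
η = 32 + 12 = 44
N = 157 + 92 = 249
log2(44) ≈ 5.4594
V = 249 * 5.4594 = 1359.39

1359.39


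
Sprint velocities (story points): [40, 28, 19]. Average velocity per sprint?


Formula: Avg velocity = Total points / Number of sprints
Points: [40, 28, 19]
Sum = 40 + 28 + 19 = 87
Avg velocity = 87 / 3 = 29.0 points/sprint

29.0 points/sprint


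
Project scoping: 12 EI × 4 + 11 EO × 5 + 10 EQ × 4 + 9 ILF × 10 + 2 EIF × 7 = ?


UFP = EI*4 + EO*5 + EQ*4 + ILF*10 + EIF*7
UFP = 12*4 + 11*5 + 10*4 + 9*10 + 2*7
UFP = 48 + 55 + 40 + 90 + 14
UFP = 247

247


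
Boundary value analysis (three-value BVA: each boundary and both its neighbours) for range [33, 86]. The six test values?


Range: [33, 86]
Boundaries: just below min, min, min+1, max-1, max, just above max
Values: [32, 33, 34, 85, 86, 87]

[32, 33, 34, 85, 86, 87]


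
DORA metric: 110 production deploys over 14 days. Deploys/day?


Formula: deployments per day = releases / days
= 110 / 14
= 7.857 deploys/day
(equivalently, 55.0 deploys/week)

7.857 deploys/day


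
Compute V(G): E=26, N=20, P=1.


Formula: V(G) = E - N + 2P
V(G) = 26 - 20 + 2*1
V(G) = 6 + 2
V(G) = 8

8


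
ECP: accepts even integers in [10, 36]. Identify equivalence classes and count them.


Constraint: even integers in [10, 36]
Class 1: x < 10 — out-of-range invalid
Class 2: x in [10,36] but odd — wrong type invalid
Class 3: x in [10,36] and even — valid
Class 4: x > 36 — out-of-range invalid
Total equivalence classes: 4

4 equivalence classes


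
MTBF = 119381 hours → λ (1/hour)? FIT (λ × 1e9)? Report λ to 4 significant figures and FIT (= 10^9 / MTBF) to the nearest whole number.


Formula: λ = 1 / MTBF; FIT = λ × 1e9 = 1e9 / MTBF
λ = 1 / 119381 ≈ 8.377e-06 failures/hour
FIT = 1e9 / 119381 ≈ 8377 failures per 1e9 hours (nearest whole number)

λ = 8.377e-06 /h, FIT = 8377


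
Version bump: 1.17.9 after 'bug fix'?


Current: 1.17.9
Change category: 'bug fix' → patch bump
SemVer rule: patch bump → increment PATCH (MAJOR and MINOR unchanged)
New: 1.17.10

1.17.10


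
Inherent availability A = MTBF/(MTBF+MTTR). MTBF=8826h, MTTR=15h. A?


Availability = MTBF / (MTBF + MTTR)
Availability = 8826 / (8826 + 15)
Availability = 8826 / 8841
Availability = 99.8303%

99.8303%


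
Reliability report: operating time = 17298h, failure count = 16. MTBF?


Formula: MTBF = Total operating time / Number of failures
MTBF = 17298 / 16
MTBF = 1081.13 hours

1081.13 hours


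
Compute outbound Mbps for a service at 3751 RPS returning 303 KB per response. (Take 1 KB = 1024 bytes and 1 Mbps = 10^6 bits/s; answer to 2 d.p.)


Formula: Mbps = payload_bytes * RPS * 8 / 1e6
Payload per request = 303 KB = 303 * 1024 = 310272 bytes
Total bytes/sec = 310272 * 3751 = 1163830272
Total bits/sec = 1163830272 * 8 = 9310642176
Mbps = 9310642176 / 1e6 = 9310.64

9310.64 Mbps


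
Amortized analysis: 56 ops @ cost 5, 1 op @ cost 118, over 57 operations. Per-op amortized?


Formula: Amortized cost = Total cost / Operations
Total cost = (56 * 5) + (1 * 118)
Total cost = 280 + 118 = 398
Amortized = 398 / 57 = 6.9825

6.9825


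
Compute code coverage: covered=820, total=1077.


Coverage = covered / total * 100
Coverage = 820 / 1077 * 100
Coverage = 76.14%

76.14%


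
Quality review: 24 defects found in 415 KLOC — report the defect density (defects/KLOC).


Defect density = defects / KLOC
Defect density = 24 / 415
Defect density = 0.058 defects/KLOC

0.058 defects/KLOC


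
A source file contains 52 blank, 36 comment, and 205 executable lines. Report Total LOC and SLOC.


Total LOC = blank + comment + code
Total LOC = 52 + 36 + 205 = 293
SLOC (source only) = code = 205

Total LOC: 293, SLOC: 205


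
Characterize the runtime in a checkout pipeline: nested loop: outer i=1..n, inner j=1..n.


Reasoning: n iterations times n iterations
Complexity: O(n^2)

O(n^2)


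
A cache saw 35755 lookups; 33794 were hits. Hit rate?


Formula: hit rate = hits / (hits + misses) * 100
hit rate = 33794 / (33794 + 1961) * 100
hit rate = 33794 / 35755 * 100
hit rate = 94.52%

94.52%


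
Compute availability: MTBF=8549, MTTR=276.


Availability = MTBF / (MTBF + MTTR)
Availability = 8549 / (8549 + 276)
Availability = 8549 / 8825
Availability = 96.8725%

96.8725%


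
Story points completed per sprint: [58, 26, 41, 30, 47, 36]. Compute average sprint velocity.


Formula: Avg velocity = Total points / Number of sprints
Points: [58, 26, 41, 30, 47, 36]
Sum = 58 + 26 + 41 + 30 + 47 + 36 = 238
Avg velocity = 238 / 6 = 39.67 points/sprint

39.67 points/sprint


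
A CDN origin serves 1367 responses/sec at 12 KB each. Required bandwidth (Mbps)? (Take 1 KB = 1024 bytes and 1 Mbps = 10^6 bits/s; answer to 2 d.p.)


Formula: Mbps = payload_bytes * RPS * 8 / 1e6
Payload per request = 12 KB = 12 * 1024 = 12288 bytes
Total bytes/sec = 12288 * 1367 = 16797696
Total bits/sec = 16797696 * 8 = 134381568
Mbps = 134381568 / 1e6 = 134.38

134.38 Mbps


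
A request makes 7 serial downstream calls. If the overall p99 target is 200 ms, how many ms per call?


Formula: per_stage = total_budget / stages
per_stage = 200 / 7
per_stage = 28.57 ms

28.57 ms


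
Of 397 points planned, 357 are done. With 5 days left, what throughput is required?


Formula: Required rate = Remaining points / Days left
Remaining = 397 - 357 = 40 points
Required rate = 40 / 5 = 8.0 points/day

8.0 points/day


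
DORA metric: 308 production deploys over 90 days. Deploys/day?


Formula: deployments per day = releases / days
= 308 / 90
= 3.422 deploys/day
(equivalently, 23.96 deploys/week)

3.422 deploys/day


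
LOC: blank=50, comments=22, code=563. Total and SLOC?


Total LOC = blank + comment + code
Total LOC = 50 + 22 + 563 = 635
SLOC (source only) = code = 563

Total LOC: 635, SLOC: 563


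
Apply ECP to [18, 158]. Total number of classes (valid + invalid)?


Valid range: [18, 158]
Class 1: x < 18 — invalid
Class 2: 18 ≤ x ≤ 158 — valid
Class 3: x > 158 — invalid
Total equivalence classes: 3

3 equivalence classes


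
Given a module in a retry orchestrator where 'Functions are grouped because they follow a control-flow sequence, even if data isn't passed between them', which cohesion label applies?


Reasoning: Grouped by order of execution within a routine, not by data flow
Type: Procedural cohesion

Procedural cohesion


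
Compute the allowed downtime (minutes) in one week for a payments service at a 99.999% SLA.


Formula: allowed downtime = period * (100 - SLA) / 100
Period (week) = 10080 minutes
Unavailability fraction = (100 - 99.999) / 100
Allowed downtime = 10080 * (100 - 99.999) / 100
Allowed downtime = 0.1008 minutes

0.1008 minutes


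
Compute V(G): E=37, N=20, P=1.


Formula: V(G) = E - N + 2P
V(G) = 37 - 20 + 2*1
V(G) = 17 + 2
V(G) = 19

19


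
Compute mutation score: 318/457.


Mutation score = killed / total * 100
Mutation score = 318 / 457 * 100
Mutation score = 69.58%

69.58%


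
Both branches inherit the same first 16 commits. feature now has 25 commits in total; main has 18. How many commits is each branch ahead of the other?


Common ancestor: commit #16
feature commits after divergence: 25 - 16 = 9
main commits after divergence: 18 - 16 = 2
feature is 9 commits ahead of main
main is 2 commits ahead of feature

feature ahead: 9, main ahead: 2


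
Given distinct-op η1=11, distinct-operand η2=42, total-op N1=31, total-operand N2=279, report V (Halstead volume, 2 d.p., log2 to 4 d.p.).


Formula: V = N * log2(η), where N = N1 + N2 and η = η1 + η2
η = 11 + 42 = 53
N = 31 + 279 = 310
log2(53) ≈ 5.7279
V = 310 * 5.7279 = 1775.65

1775.65


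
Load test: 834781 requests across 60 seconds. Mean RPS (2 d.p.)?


Formula: throughput = requests / seconds
throughput = 834781 / 60
throughput = 13913.02 requests/second

13913.02 requests/second


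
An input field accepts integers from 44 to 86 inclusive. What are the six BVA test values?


Range: [44, 86]
Boundaries: just below min, min, min+1, max-1, max, just above max
Values: [43, 44, 45, 85, 86, 87]

[43, 44, 45, 85, 86, 87]


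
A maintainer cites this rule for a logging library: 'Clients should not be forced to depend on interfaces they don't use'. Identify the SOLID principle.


This describes the Interface Segregation Principle (ISP)

Interface Segregation Principle (ISP)


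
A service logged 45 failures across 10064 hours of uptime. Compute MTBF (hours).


Formula: MTBF = Total operating time / Number of failures
MTBF = 10064 / 45
MTBF = 223.64 hours

223.64 hours


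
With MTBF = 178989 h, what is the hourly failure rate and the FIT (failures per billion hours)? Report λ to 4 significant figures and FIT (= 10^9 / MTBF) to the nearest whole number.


Formula: λ = 1 / MTBF; FIT = λ × 1e9 = 1e9 / MTBF
λ = 1 / 178989 ≈ 5.587e-06 failures/hour
FIT = 1e9 / 178989 ≈ 5587 failures per 1e9 hours (nearest whole number)

λ = 5.587e-06 /h, FIT = 5587


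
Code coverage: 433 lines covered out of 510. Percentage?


Coverage = covered / total * 100
Coverage = 433 / 510 * 100
Coverage = 84.9%

84.9%


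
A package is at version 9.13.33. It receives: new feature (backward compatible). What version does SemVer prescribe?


Current: 9.13.33
Change category: 'new feature (backward compatible)' → minor bump
SemVer rule: minor bump → increment MINOR, reset PATCH to 0 (MAJOR unchanged)
New: 9.14.0

9.14.0


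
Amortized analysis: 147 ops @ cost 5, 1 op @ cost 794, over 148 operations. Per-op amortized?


Formula: Amortized cost = Total cost / Operations
Total cost = (147 * 5) + (1 * 794)
Total cost = 735 + 794 = 1529
Amortized = 1529 / 148 = 10.3311

10.3311


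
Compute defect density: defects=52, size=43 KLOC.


Defect density = defects / KLOC
Defect density = 52 / 43
Defect density = 1.209 defects/KLOC

1.209 defects/KLOC


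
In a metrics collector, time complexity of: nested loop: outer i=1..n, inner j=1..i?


Reasoning: triangle: n(n+1)/2 ~ n^2/2
Complexity: O(n^2)

O(n^2)


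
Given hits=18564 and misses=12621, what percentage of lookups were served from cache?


Formula: hit rate = hits / (hits + misses) * 100
hit rate = 18564 / (18564 + 12621) * 100
hit rate = 18564 / 31185 * 100
hit rate = 59.53%

59.53%


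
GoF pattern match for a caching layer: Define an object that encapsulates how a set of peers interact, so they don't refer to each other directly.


This matches the Mediator pattern

Mediator
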